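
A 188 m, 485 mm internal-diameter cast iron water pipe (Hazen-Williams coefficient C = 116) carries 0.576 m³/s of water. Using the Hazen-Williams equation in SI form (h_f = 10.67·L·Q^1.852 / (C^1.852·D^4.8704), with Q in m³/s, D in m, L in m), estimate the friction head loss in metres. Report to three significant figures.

h_f = 10.67·188·0.576^1.852 / (116^1.852·0.485^4.8704) = 3.680 m

h_f ≈ 3.68 m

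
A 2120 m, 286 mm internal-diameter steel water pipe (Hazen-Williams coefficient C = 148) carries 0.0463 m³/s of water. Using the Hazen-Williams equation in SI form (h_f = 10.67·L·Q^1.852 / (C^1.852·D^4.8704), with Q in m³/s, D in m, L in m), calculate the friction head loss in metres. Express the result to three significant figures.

h_f = 10.67·2120·0.0463^1.852 / (148^1.852·0.286^4.8704) = 3.247 m

h_f ≈ 3.25 m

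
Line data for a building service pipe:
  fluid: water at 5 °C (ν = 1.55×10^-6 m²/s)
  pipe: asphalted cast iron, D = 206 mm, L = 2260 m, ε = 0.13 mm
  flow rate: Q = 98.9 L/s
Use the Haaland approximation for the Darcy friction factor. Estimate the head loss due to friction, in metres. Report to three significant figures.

h_f ≈ 91.3 m

V = 4Q/(πD²) = 4·0.0989/(π·0.206²) = 2.967 m/s
Re = VD/ν = 2.967·0.206/1.55×10^-6 = 3.94×10^5 → turbulent
ε/D = 0.13/206 = 6.31×10^-4
Haaland: f = 0.01854
h_f = f(L/D)V²/(2g) = 0.01854·(2260/0.206)·2.967²/(2·9.81) = 91.29 m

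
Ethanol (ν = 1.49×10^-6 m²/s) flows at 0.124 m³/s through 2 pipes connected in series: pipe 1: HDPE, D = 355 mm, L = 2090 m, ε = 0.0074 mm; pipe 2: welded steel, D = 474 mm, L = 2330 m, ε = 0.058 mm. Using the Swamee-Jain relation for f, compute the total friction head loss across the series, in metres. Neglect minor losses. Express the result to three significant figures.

Pipe 1: V = 1.253 m/s, Re = 2.98×10^5, ε/D = 2.08×10^-5, f = 0.01463, h_1 = f(L/D)V²/2g = 6.890 m
Pipe 2: V = 0.7027 m/s, Re = 2.24×10^5, ε/D = 1.22×10^-4, f = 0.01629, h_2 = f(L/D)V²/2g = 2.016 m
Series → Q common, losses add: H = Σh = 8.906 m

H ≈ 8.91 m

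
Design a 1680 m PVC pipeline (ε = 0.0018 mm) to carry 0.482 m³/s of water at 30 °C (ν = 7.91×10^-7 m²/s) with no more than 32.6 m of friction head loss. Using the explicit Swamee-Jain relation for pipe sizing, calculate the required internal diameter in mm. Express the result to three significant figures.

D ≈ 404 mm

Swamee-Jain (Type III): D = 0.66·[ε^1.25·(LQ²/(gh_f))^4.75 + ν·Q^9.4·(L/(gh_f))^5.2]^0.04
LQ²/(gh_f) = 1.220; L/(gh_f) = 5.253
Term 1 = ε^1.25·(…)^4.75 = 1.70×10^-7; Term 2 = ν·Q^9.4·(…)^5.2 = 4.62×10^-6
D = 0.66·(1.70×10^-7 + 4.62×10^-6)^0.04 = 0.4044 m = 404 mm
Check: V = 3.75 m/s, Re = 1.92×10^6, f = 0.01060, h_f = 31.6 m ≈ 32.6 m ✓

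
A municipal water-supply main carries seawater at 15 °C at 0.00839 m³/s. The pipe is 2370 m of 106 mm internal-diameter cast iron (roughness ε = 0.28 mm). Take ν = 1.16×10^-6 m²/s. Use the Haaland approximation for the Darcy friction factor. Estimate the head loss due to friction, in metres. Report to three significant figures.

V = 4Q/(πD²) = 4·0.00839/(π·0.106²) = 0.9507 m/s
Re = VD/ν = 0.9507·0.106/1.16×10^-6 = 8.69×10^4 → turbulent
ε/D = 0.28/106 = 0.00264
Haaland: f = 0.02675
h_f = f(L/D)V²/(2g) = 0.02675·(2370/0.106)·0.9507²/(2·9.81) = 27.56 m

h_f ≈ 27.6 m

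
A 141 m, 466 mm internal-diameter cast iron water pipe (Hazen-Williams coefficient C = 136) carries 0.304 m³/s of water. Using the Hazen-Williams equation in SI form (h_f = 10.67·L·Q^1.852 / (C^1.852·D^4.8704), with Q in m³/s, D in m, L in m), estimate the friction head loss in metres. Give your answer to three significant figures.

h_f = 10.67·141·0.304^1.852 / (136^1.852·0.466^4.8704) = 0.7646 m

h_f ≈ 0.765 m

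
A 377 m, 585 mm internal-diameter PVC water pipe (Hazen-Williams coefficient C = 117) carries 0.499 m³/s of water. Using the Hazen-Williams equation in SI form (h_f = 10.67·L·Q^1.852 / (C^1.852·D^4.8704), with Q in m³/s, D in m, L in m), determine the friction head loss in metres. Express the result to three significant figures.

h_f = 10.67·377·0.499^1.852 / (117^1.852·0.585^4.8704) = 2.234 m

h_f ≈ 2.23 m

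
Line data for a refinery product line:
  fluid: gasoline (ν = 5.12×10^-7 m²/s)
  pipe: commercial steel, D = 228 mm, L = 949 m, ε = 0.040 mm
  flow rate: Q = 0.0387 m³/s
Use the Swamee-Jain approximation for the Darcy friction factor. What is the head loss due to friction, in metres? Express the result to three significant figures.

V = 4Q/(πD²) = 4·0.0387/(π·0.228²) = 0.9479 m/s
Re = VD/ν = 0.9479·0.228/5.12×10^-7 = 4.22×10^5 → turbulent
ε/D = 0.040/228 = 1.75×10^-4
Swamee-Jain: f = 0.01552
h_f = f(L/D)V²/(2g) = 0.01552·(949/0.228)·0.9479²/(2·9.81) = 2.959 m

h_f ≈ 2.96 m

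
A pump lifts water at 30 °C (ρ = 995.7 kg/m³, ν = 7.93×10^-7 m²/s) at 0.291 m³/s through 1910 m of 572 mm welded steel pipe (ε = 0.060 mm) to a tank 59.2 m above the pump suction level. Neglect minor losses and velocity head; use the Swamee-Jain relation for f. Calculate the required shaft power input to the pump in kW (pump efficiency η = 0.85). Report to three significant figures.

P_shaft ≈ 208 kW

V = 4Q/(πD²) = 1.132 m/s; Re = 8.17×10^5; ε/D = 1.05×10^-4; f = 0.01382
h_f = f(L/D)V²/2g = 3.016 m
Total head H = z + h_f = 59.2 + 3.016 = 62.22 m
P_hyd = ρgQH = 995.7·9.81·0.291·62.22 = 176.8 kW
P_shaft = P_hyd/η = 176.8/0.85 = 208.1 kW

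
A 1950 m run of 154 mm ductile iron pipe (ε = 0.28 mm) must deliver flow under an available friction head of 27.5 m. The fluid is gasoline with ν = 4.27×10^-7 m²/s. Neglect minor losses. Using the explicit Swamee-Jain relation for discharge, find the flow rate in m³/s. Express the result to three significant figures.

Q ≈ 0.0252 m³/s

Swamee-Jain (Type II): Q = -0.965·√(gD⁵h_f/L)·ln[ε/(3.7D) + √(3.17ν²L/(gD³h_f))]
√(gD⁵h_f/L) = √(9.81·0.154⁵·27.5/1950) = 0.003462
ε/(3.7D) = 4.91×10^-4; √(3.17ν²L/(gD³h_f)) = 3.38×10^-5
Q = -0.965·0.003462·ln(5.252×10^-4) = 0.02523 m³/s
Check: V = 1.35 m/s, Re = 4.88×10^5, f = 0.02336, h_f = 27.6 m ≈ 27.5 m ✓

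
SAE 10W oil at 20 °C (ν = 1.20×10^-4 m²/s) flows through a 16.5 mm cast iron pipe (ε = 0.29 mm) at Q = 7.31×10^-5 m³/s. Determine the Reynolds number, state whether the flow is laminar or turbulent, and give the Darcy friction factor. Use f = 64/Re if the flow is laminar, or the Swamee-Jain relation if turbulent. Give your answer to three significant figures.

Re ≈ 47.0; laminar; f = 64/Re ≈ 1.36

V = 4Q/(πD²) = 0.3419 m/s
Re = VD/ν = 0.3419·0.0165/1.20×10^-4 = 47.0
Re < 2300 → laminar → f = 64/Re = 1.362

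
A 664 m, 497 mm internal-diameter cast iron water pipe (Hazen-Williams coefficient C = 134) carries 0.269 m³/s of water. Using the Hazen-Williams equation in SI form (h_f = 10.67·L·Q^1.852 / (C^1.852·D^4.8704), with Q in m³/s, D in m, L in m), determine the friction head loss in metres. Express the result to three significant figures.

h_f ≈ 2.16 m

h_f = 10.67·664·0.269^1.852 / (134^1.852·0.497^4.8704) = 2.156 m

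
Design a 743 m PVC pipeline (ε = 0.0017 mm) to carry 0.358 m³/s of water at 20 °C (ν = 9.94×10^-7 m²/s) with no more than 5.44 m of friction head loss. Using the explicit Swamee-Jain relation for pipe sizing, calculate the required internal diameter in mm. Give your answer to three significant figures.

D ≈ 447 mm

Swamee-Jain (Type III): D = 0.66·[ε^1.25·(LQ²/(gh_f))^4.75 + ν·Q^9.4·(L/(gh_f))^5.2]^0.04
LQ²/(gh_f) = 1.784; L/(gh_f) = 13.92
Term 1 = ε^1.25·(…)^4.75 = 9.61×10^-7; Term 2 = ν·Q^9.4·(…)^5.2 = 5.64×10^-5
D = 0.66·(9.61×10^-7 + 5.64×10^-5)^0.04 = 0.4466 m = 447 mm
Check: V = 2.29 m/s, Re = 1.03×10^6, f = 0.01165, h_f = 5.16 m ≈ 5.44 m ✓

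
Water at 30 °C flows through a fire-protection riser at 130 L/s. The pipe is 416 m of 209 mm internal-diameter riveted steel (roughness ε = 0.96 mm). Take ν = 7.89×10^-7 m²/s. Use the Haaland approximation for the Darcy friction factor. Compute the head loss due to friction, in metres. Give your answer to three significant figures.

h_f ≈ 43.3 m

V = 4Q/(πD²) = 4·0.130/(π·0.209²) = 3.789 m/s
Re = VD/ν = 3.789·0.209/7.89×10^-7 = 1.00×10^6 → turbulent
ε/D = 0.96/209 = 0.00459
Haaland: f = 0.02975
h_f = f(L/D)V²/(2g) = 0.02975·(416/0.209)·3.789²/(2·9.81) = 43.34 m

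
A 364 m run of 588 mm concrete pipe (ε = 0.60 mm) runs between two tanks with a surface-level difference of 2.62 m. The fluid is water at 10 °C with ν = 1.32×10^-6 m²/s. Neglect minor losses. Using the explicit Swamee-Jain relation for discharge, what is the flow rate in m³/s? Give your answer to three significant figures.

Swamee-Jain (Type II): Q = -0.965·√(gD⁵h_f/L)·ln[ε/(3.7D) + √(3.17ν²L/(gD³h_f))]
√(gD⁵h_f/L) = √(9.81·0.588⁵·2.62/364) = 0.07045
ε/(3.7D) = 2.76×10^-4; √(3.17ν²L/(gD³h_f)) = 1.96×10^-5
Q = -0.965·0.07045·ln(2.954×10^-4) = 0.5525 m³/s
Check: V = 2.03 m/s, Re = 9.06×10^5, f = 0.02016, h_f = 2.63 m ≈ 2.62 m ✓

Q ≈ 0.553 m³/s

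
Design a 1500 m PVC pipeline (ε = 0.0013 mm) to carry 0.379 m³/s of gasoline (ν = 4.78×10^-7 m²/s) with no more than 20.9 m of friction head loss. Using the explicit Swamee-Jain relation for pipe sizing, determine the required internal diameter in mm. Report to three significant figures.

Swamee-Jain (Type III): D = 0.66·[ε^1.25·(LQ²/(gh_f))^4.75 + ν·Q^9.4·(L/(gh_f))^5.2]^0.04
LQ²/(gh_f) = 1.051; L/(gh_f) = 7.316
Term 1 = ε^1.25·(…)^4.75 = 5.56×10^-8; Term 2 = ν·Q^9.4·(…)^5.2 = 1.63×10^-6
D = 0.66·(5.56×10^-8 + 1.63×10^-6)^0.04 = 0.3878 m = 388 mm
Check: V = 3.21 m/s, Re = 2.60×10^6, f = 0.01010, h_f = 20.5 m ≈ 20.9 m ✓

D ≈ 388 mm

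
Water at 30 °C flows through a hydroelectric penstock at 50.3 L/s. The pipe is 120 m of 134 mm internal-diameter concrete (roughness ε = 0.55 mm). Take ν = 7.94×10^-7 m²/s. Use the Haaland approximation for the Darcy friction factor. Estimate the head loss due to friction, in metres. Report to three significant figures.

V = 4Q/(πD²) = 4·0.0503/(π·0.134²) = 3.567 m/s
Re = VD/ν = 3.567·0.134/7.94×10^-7 = 6.02×10^5 → turbulent
ε/D = 0.55/134 = 0.00410
Haaland: f = 0.02885
h_f = f(L/D)V²/(2g) = 0.02885·(120/0.134)·3.567²/(2·9.81) = 16.75 m

h_f ≈ 16.8 m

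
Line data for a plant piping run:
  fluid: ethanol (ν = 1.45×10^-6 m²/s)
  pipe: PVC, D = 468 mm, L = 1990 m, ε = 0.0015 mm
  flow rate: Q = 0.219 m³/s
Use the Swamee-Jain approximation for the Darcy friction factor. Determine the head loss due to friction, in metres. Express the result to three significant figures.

h_f ≈ 4.78 m

V = 4Q/(πD²) = 4·0.219/(π·0.468²) = 1.273 m/s
Re = VD/ν = 1.273·0.468/1.45×10^-6 = 4.11×10^5 → turbulent
ε/D = 0.0015/468 = 3.21×10^-6
Swamee-Jain: f = 0.01361
h_f = f(L/D)V²/(2g) = 0.01361·(1990/0.468)·1.273²/(2·9.81) = 4.780 m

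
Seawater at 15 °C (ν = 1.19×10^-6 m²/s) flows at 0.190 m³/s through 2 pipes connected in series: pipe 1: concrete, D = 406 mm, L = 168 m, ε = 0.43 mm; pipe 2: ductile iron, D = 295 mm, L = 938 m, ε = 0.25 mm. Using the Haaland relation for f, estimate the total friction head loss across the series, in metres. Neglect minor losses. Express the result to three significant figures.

Pipe 1: V = 1.468 m/s, Re = 5.01×10^5, ε/D = 0.00106, f = 0.02045, h_1 = f(L/D)V²/2g = 0.9291 m
Pipe 2: V = 2.780 m/s, Re = 6.89×10^5, ε/D = 8.47×10^-4, f = 0.01934, h_2 = f(L/D)V²/2g = 24.22 m
Series → Q common, losses add: H = Σh = 25.14 m

H ≈ 25.1 m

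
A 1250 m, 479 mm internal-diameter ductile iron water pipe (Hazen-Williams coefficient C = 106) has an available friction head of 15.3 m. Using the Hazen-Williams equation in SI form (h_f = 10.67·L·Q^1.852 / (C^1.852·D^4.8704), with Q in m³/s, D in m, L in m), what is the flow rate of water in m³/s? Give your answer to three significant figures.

Rearranging: Q = [h_f·C^1.852·D^4.8704 / (10.67·L)]^(1/1.852)
Q = [15.3·106^1.852·0.479^4.8704 / (10.67·1250)]^0.540 = 0.3953 m³/s

Q ≈ 0.395 m³/s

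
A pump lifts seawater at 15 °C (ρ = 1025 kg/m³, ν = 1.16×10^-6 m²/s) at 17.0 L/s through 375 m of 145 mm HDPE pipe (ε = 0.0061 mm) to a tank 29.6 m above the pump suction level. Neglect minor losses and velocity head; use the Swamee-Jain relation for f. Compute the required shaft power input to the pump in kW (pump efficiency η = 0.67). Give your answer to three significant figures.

V = 4Q/(πD²) = 1.029 m/s; Re = 1.29×10^5; ε/D = 4.21×10^-5; f = 0.01725
h_f = f(L/D)V²/2g = 2.410 m
Total head H = z + h_f = 29.6 + 2.410 = 32.01 m
P_hyd = ρgQH = 1025·9.81·0.0170·32.01 = 5.472 kW
P_shaft = P_hyd/η = 5.472/0.67 = 8.167 kW

P_shaft ≈ 8.17 kW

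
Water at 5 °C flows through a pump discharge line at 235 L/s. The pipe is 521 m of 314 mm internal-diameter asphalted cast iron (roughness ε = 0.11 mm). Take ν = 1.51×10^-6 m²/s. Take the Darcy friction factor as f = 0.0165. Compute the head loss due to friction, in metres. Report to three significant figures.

V = 4Q/(πD²) = 4·0.235/(π·0.314²) = 3.035 m/s
h_f = f(L/D)V²/(2g) = 0.01650·(521/0.314)·3.035²/(2·9.81) = 12.85 m

h_f ≈ 12.9 m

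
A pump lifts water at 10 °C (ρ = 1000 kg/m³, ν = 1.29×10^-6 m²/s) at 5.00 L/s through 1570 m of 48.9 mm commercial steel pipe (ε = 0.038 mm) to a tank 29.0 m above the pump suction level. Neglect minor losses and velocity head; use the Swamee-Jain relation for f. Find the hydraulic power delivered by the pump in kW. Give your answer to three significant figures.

V = 4Q/(πD²) = 2.662 m/s; Re = 1.01×10^5; ε/D = 7.77×10^-4; f = 0.02151
h_f = f(L/D)V²/2g = 249.5 m
Total head H = z + h_f = 29.0 + 249.5 = 278.5 m
P_hyd = ρgQH = 1000·9.81·0.00500·278.5 = 13.66 kW

P_hyd ≈ 13.7 kW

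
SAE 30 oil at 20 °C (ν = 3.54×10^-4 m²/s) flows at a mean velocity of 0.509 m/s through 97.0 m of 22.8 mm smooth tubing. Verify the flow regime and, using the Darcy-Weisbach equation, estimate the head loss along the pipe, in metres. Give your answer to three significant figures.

Re = VD/ν = 0.509·0.02280/3.54×10^-4 = 32.8 → laminar (Re < 2300)
f = 64/Re = 1.952
h_f = f(L/D)V²/(2g) = 1.952·(97.0/0.02280)·0.509²/(2·9.81) = 109.7 m

h_f ≈ 110 m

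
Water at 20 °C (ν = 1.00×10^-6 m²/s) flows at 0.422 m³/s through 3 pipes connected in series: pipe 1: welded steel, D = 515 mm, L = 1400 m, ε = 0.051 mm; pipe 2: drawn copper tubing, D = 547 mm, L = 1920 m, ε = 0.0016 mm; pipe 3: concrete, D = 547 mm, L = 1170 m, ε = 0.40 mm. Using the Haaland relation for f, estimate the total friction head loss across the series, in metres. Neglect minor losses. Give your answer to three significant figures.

Pipe 1: V = 2.026 m/s, Re = 1.04×10^6, ε/D = 9.90×10^-5, f = 0.01327, h_1 = f(L/D)V²/2g = 7.544 m
Pipe 2: V = 1.796 m/s, Re = 9.82×10^5, ε/D = 2.93×10^-6, f = 0.01167, h_2 = f(L/D)V²/2g = 6.732 m
Pipe 3: V = 1.796 m/s, Re = 9.82×10^5, ε/D = 7.31×10^-4, f = 0.01860, h_3 = f(L/D)V²/2g = 6.538 m
Series → Q common, losses add: H = Σh = 20.81 m

H ≈ 20.8 m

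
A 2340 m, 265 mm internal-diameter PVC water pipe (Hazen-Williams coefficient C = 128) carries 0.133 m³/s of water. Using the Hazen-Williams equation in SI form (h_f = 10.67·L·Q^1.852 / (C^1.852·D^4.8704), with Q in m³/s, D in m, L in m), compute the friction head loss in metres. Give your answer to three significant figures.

h_f ≈ 48.0 m

h_f = 10.67·2340·0.133^1.852 / (128^1.852·0.265^4.8704) = 48.00 m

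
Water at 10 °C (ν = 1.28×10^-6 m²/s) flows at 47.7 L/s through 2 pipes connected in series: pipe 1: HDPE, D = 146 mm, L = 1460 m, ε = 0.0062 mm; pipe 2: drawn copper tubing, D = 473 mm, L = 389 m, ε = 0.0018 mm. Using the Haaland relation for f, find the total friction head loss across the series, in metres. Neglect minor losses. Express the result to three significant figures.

Pipe 1: V = 2.849 m/s, Re = 3.25×10^5, ε/D = 4.25×10^-5, f = 0.01452, h_1 = f(L/D)V²/2g = 60.08 m
Pipe 2: V = 0.2715 m/s, Re = 1.00×10^5, ε/D = 3.81×10^-6, f = 0.01783, h_2 = f(L/D)V²/2g = 0.05506 m
Series → Q common, losses add: H = Σh = 60.13 m

H ≈ 60.1 m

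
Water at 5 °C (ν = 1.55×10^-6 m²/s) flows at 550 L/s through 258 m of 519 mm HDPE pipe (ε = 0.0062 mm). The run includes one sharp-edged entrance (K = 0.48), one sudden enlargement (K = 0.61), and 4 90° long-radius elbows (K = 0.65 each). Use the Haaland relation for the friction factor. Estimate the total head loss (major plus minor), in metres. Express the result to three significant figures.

H_L ≈ 3.34 m

V = 4Q/(πD²) = 2.600 m/s; V²/2g = 0.3445 m
Re = 8.71×10^5, ε/D = 1.19×10^-5 → f = 0.01206 (Haaland)
Major: h_f = f(L/D)·V²/2g = 0.01206·497.1·0.3445 = 2.065 m
Minor: ΣK = 3.69; h_m = ΣK·V²/2g = 1.271 m
Total H_L = 2.065 + 1.271 = 3.336 m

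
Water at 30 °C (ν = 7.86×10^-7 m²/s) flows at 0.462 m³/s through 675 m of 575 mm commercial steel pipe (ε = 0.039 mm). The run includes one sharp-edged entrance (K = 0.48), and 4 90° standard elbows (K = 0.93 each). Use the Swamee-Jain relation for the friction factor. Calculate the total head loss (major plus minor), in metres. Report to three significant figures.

H_L ≈ 3.08 m

V = 4Q/(πD²) = 1.779 m/s; V²/2g = 0.1613 m
Re = 1.30×10^6, ε/D = 6.78×10^-5 → f = 0.01268 (Swamee-Jain)
Major: h_f = f(L/D)·V²/2g = 0.01268·1174·0.1613 = 2.402 m
Minor: ΣK = 4.20; h_m = ΣK·V²/2g = 0.6776 m
Total H_L = 2.402 + 0.6776 = 3.080 m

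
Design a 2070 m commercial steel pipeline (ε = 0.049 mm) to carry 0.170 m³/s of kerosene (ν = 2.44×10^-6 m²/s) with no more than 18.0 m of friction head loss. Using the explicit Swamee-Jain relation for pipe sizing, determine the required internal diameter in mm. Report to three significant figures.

D ≈ 343 mm

Swamee-Jain (Type III): D = 0.66·[ε^1.25·(LQ²/(gh_f))^4.75 + ν·Q^9.4·(L/(gh_f))^5.2]^0.04
LQ²/(gh_f) = 0.3388; L/(gh_f) = 11.72
Term 1 = ε^1.25·(…)^4.75 = 2.40×10^-8; Term 2 = ν·Q^9.4·(…)^5.2 = 5.16×10^-8
D = 0.66·(2.40×10^-8 + 5.16×10^-8)^0.04 = 0.3425 m = 343 mm
Check: V = 1.85 m/s, Re = 2.59×10^5, f = 0.01613, h_f = 16.9 m ≈ 18.0 m ✓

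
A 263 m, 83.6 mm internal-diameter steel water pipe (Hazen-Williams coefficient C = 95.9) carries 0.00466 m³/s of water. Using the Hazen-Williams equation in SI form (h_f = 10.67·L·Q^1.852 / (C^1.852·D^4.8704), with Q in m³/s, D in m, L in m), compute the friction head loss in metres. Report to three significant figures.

h_f ≈ 5.12 m

h_f = 10.67·263·0.00466^1.852 / (95.9^1.852·0.0836^4.8704) = 5.116 m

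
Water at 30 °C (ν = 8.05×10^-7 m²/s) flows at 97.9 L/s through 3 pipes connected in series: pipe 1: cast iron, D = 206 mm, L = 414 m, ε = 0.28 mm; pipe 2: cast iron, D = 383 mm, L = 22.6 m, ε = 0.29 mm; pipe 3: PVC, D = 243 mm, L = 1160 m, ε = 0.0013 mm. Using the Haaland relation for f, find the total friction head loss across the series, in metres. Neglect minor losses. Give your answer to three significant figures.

H ≈ 32.7 m

Pipe 1: V = 2.937 m/s, Re = 7.52×10^5, ε/D = 0.00136, f = 0.02151, h_1 = f(L/D)V²/2g = 19.01 m
Pipe 2: V = 0.8498 m/s, Re = 4.04×10^5, ε/D = 7.57×10^-4, f = 0.01918, h_2 = f(L/D)V²/2g = 0.04166 m
Pipe 3: V = 2.111 m/s, Re = 6.37×10^5, ε/D = 5.35×10^-6, f = 0.01258, h_3 = f(L/D)V²/2g = 13.64 m
Series → Q common, losses add: H = Σh = 32.70 m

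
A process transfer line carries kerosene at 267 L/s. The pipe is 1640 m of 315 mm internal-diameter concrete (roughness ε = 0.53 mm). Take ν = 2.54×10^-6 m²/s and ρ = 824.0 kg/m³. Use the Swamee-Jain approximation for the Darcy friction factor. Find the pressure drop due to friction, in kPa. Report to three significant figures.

V = 4Q/(πD²) = 4·0.267/(π·0.315²) = 3.426 m/s
Re = VD/ν = 3.426·0.315/2.54×10^-6 = 4.25×10^5 → turbulent
ε/D = 0.53/315 = 0.00168
Swamee-Jain: f = 0.02299
h_f = f(L/D)V²/(2g) = 0.02299·(1640/0.315)·3.426²/(2·9.81) = 71.62 m
Δp = ρg·h_f = 824.0·9.81·71.62 = 578.9 kPa

Δp ≈ 579 kPa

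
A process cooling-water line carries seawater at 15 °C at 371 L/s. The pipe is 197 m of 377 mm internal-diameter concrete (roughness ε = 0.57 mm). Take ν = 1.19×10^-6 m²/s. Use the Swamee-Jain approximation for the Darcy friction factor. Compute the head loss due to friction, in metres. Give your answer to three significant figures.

h_f ≈ 6.49 m

V = 4Q/(πD²) = 4·0.371/(π·0.377²) = 3.324 m/s
Re = VD/ν = 3.324·0.377/1.19×10^-6 = 1.05×10^6 → turbulent
ε/D = 0.57/377 = 0.00151
Swamee-Jain: f = 0.02206
h_f = f(L/D)V²/(2g) = 0.02206·(197/0.377)·3.324²/(2·9.81) = 6.491 m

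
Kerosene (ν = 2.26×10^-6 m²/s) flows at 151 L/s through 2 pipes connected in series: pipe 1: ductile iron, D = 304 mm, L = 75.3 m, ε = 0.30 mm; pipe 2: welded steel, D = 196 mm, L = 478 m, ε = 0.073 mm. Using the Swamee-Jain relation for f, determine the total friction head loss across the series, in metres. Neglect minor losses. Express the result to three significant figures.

Pipe 1: V = 2.080 m/s, Re = 2.80×10^5, ε/D = 9.87×10^-4, f = 0.02076, h_1 = f(L/D)V²/2g = 1.134 m
Pipe 2: V = 5.005 m/s, Re = 4.34×10^5, ε/D = 3.72×10^-4, f = 0.01707, h_2 = f(L/D)V²/2g = 53.16 m
Series → Q common, losses add: H = Σh = 54.29 m

H ≈ 54.3 m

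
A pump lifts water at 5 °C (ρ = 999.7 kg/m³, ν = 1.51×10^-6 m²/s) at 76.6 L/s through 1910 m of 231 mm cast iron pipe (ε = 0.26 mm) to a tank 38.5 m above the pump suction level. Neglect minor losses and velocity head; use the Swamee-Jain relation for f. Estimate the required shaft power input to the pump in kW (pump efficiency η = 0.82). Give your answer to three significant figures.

P_shaft ≈ 62.8 kW

V = 4Q/(πD²) = 1.828 m/s; Re = 2.80×10^5; ε/D = 0.00113; f = 0.02132
h_f = f(L/D)V²/2g = 30.01 m
Total head H = z + h_f = 38.5 + 30.01 = 68.51 m
P_hyd = ρgQH = 999.7·9.81·0.0766·68.51 = 51.47 kW
P_shaft = P_hyd/η = 51.47/0.82 = 62.76 kW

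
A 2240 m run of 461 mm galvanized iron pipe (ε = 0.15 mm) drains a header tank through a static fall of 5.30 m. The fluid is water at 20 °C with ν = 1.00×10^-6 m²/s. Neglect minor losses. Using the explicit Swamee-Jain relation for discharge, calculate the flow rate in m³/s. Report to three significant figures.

Q ≈ 0.191 m³/s

Swamee-Jain (Type II): Q = -0.965·√(gD⁵h_f/L)·ln[ε/(3.7D) + √(3.17ν²L/(gD³h_f))]
√(gD⁵h_f/L) = √(9.81·0.461⁵·5.30/2240) = 0.02198
ε/(3.7D) = 8.79×10^-5; √(3.17ν²L/(gD³h_f)) = 3.73×10^-5
Q = -0.965·0.02198·ln(1.253×10^-4) = 0.1906 m³/s
Check: V = 1.14 m/s, Re = 5.26×10^5, f = 0.01652, h_f = 5.33 m ≈ 5.30 m ✓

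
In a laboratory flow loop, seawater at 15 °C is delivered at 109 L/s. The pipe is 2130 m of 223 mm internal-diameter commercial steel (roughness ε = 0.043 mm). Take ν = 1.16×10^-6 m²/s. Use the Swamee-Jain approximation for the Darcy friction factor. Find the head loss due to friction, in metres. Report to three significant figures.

h_f ≈ 58.2 m

V = 4Q/(πD²) = 4·0.109/(π·0.223²) = 2.791 m/s
Re = VD/ν = 2.791·0.223/1.16×10^-6 = 5.37×10^5 → turbulent
ε/D = 0.043/223 = 1.93×10^-4
Swamee-Jain: f = 0.01535
h_f = f(L/D)V²/(2g) = 0.01535·(2130/0.223)·2.791²/(2·9.81) = 58.20 m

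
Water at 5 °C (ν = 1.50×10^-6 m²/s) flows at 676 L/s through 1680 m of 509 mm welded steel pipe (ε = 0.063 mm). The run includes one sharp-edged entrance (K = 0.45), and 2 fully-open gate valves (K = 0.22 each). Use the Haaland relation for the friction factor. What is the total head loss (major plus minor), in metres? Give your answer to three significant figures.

H_L ≈ 25.7 m

V = 4Q/(πD²) = 3.322 m/s; V²/2g = 0.5625 m
Re = 1.13×10^6, ε/D = 1.24×10^-4 → f = 0.01355 (Haaland)
Major: h_f = f(L/D)·V²/2g = 0.01355·3301·0.5625 = 25.16 m
Minor: ΣK = 0.890; h_m = ΣK·V²/2g = 0.5006 m
Total H_L = 25.16 + 0.5006 = 25.66 m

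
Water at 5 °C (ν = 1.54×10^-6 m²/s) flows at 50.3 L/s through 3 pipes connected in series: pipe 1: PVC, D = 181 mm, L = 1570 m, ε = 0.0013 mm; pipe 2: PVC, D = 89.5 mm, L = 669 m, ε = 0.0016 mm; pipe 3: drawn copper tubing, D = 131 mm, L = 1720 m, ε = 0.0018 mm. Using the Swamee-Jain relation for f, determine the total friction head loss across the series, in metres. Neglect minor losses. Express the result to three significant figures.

Pipe 1: V = 1.955 m/s, Re = 2.30×10^5, ε/D = 7.18×10^-6, f = 0.01519, h_1 = f(L/D)V²/2g = 25.67 m
Pipe 2: V = 7.995 m/s, Re = 4.65×10^5, ε/D = 1.79×10^-5, f = 0.01354, h_2 = f(L/D)V²/2g = 329.6 m
Pipe 3: V = 3.732 m/s, Re = 3.17×10^5, ε/D = 1.37×10^-5, f = 0.01439, h_3 = f(L/D)V²/2g = 134.1 m
Series → Q common, losses add: H = Σh = 489.4 m

H ≈ 489 m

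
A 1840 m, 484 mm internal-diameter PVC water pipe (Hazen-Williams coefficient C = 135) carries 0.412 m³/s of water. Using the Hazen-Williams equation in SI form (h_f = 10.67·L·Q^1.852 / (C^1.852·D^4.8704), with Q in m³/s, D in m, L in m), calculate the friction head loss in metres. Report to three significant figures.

h_f = 10.67·1840·0.412^1.852 / (135^1.852·0.484^4.8704) = 14.77 m

h_f ≈ 14.8 m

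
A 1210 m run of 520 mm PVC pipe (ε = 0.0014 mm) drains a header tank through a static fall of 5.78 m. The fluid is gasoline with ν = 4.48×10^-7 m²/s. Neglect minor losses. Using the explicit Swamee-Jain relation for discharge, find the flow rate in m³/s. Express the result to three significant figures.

Swamee-Jain (Type II): Q = -0.965·√(gD⁵h_f/L)·ln[ε/(3.7D) + √(3.17ν²L/(gD³h_f))]
√(gD⁵h_f/L) = √(9.81·0.520⁵·5.78/1210) = 0.04221
ε/(3.7D) = 7.28×10^-7; √(3.17ν²L/(gD³h_f)) = 9.83×10^-6
Q = -0.965·0.04221·ln(1.055×10^-5) = 0.4668 m³/s
Check: V = 2.20 m/s, Re = 2.55×10^6, f = 0.01010, h_f = 5.78 m ≈ 5.78 m ✓

Q ≈ 0.467 m³/s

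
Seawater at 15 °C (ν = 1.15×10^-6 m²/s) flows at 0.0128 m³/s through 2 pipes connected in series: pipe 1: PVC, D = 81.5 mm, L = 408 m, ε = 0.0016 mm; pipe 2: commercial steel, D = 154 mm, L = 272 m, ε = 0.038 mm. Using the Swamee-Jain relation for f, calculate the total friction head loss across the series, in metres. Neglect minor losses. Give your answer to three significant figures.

H ≈ 25.6 m

Pipe 1: V = 2.454 m/s, Re = 1.74×10^5, ε/D = 1.96×10^-5, f = 0.01613, h_1 = f(L/D)V²/2g = 24.78 m
Pipe 2: V = 0.6872 m/s, Re = 9.20×10^4, ε/D = 2.47×10^-4, f = 0.01949, h_2 = f(L/D)V²/2g = 0.8287 m
Series → Q common, losses add: H = Σh = 25.61 m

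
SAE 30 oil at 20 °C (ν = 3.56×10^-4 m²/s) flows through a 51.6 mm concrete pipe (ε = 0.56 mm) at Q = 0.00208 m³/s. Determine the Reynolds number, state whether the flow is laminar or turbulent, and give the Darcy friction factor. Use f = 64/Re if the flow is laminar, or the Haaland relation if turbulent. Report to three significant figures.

Re ≈ 144; laminar; f = 64/Re ≈ 0.444

V = 4Q/(πD²) = 0.9947 m/s
Re = VD/ν = 0.9947·0.0516/3.56×10^-4 = 144
Re < 2300 → laminar → f = 64/Re = 0.4439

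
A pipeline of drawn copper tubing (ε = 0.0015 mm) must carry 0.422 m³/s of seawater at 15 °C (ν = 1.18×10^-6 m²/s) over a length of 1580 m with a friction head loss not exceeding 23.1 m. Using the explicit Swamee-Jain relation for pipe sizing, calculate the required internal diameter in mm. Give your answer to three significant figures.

Swamee-Jain (Type III): D = 0.66·[ε^1.25·(LQ²/(gh_f))^4.75 + ν·Q^9.4·(L/(gh_f))^5.2]^0.04
LQ²/(gh_f) = 1.242; L/(gh_f) = 6.972
Term 1 = ε^1.25·(…)^4.75 = 1.47×10^-7; Term 2 = ν·Q^9.4·(…)^5.2 = 8.62×10^-6
D = 0.66·(1.47×10^-7 + 8.62×10^-6)^0.04 = 0.4142 m = 414 mm
Check: V = 3.13 m/s, Re = 1.10×10^6, f = 0.01152, h_f = 22.0 m ≈ 23.1 m ✓

D ≈ 414 mm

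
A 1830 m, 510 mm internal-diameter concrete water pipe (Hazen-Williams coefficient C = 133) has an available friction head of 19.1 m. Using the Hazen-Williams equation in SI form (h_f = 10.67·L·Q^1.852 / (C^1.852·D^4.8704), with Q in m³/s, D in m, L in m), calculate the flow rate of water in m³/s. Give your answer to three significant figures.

Rearranging: Q = [h_f·C^1.852·D^4.8704 / (10.67·L)]^(1/1.852)
Q = [19.1·133^1.852·0.510^4.8704 / (10.67·1830)]^0.540 = 0.5368 m³/s

Q ≈ 0.537 m³/s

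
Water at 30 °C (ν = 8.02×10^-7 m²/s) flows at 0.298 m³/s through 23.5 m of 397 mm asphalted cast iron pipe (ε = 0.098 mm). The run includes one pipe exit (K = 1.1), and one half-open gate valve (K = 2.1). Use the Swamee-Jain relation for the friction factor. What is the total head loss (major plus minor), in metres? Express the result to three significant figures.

H_L ≈ 1.21 m

V = 4Q/(πD²) = 2.407 m/s; V²/2g = 0.2954 m
Re = 1.19×10^6, ε/D = 2.47×10^-4 → f = 0.01513 (Swamee-Jain)
Major: h_f = f(L/D)·V²/2g = 0.01513·59.19·0.2954 = 0.2646 m
Minor: ΣK = 3.20; h_m = ΣK·V²/2g = 0.9452 m
Total H_L = 0.2646 + 0.9452 = 1.210 m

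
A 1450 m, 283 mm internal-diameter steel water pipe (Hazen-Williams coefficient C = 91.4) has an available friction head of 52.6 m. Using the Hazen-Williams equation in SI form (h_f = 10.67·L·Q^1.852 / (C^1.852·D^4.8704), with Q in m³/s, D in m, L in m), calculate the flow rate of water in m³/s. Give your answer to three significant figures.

Q ≈ 0.154 m³/s

Rearranging: Q = [h_f·C^1.852·D^4.8704 / (10.67·L)]^(1/1.852)
Q = [52.6·91.4^1.852·0.283^4.8704 / (10.67·1450)]^0.540 = 0.1536 m³/s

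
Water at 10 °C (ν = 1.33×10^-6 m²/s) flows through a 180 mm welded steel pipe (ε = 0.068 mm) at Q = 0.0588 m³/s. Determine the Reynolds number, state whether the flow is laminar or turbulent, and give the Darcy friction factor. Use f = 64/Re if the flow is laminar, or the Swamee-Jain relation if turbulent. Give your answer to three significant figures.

Re ≈ 3.13×10^5; turbulent; f ≈ 0.0175

V = 4Q/(πD²) = 2.311 m/s
Re = VD/ν = 2.311·0.180/1.33×10^-6 = 3.13×10^5
Re > 4000 → turbulent; ε/D = 3.78×10^-4
Swamee-Jain: f = 0.01753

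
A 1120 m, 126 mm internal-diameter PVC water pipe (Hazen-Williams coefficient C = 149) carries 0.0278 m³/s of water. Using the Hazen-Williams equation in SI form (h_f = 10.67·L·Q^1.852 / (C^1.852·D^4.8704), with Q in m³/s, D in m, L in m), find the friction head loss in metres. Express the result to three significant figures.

h_f = 10.67·1120·0.0278^1.852 / (149^1.852·0.126^4.8704) = 35.69 m

h_f ≈ 35.7 m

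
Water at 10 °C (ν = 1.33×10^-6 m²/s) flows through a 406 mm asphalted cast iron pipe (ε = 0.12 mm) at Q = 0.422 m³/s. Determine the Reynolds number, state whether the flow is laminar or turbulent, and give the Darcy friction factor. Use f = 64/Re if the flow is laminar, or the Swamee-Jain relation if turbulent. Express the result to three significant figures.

V = 4Q/(πD²) = 3.260 m/s
Re = VD/ν = 3.260·0.406/1.33×10^-6 = 9.95×10^5
Re > 4000 → turbulent; ε/D = 2.96×10^-4
Swamee-Jain: f = 0.01572

Re ≈ 9.95×10^5; turbulent; f ≈ 0.0157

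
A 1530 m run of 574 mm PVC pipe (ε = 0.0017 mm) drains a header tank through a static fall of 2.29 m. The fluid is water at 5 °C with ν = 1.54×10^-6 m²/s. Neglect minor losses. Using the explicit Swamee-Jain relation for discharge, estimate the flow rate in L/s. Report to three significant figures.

Swamee-Jain (Type II): Q = -0.965·√(gD⁵h_f/L)·ln[ε/(3.7D) + √(3.17ν²L/(gD³h_f))]
√(gD⁵h_f/L) = √(9.81·0.574⁵·2.29/1530) = 0.03025
ε/(3.7D) = 8.00×10^-7; √(3.17ν²L/(gD³h_f)) = 5.20×10^-5
Q = -0.965·0.03025·ln(5.283×10^-5) = 0.2875 m³/s
Check: V = 1.11 m/s, Re = 4.14×10^5, f = 0.01359, h_f = 2.28 m ≈ 2.29 m ✓

Q ≈ 287 L/s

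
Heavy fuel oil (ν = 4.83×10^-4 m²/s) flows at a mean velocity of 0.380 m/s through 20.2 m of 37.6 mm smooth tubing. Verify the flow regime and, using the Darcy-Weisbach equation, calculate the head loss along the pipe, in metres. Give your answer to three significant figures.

h_f ≈ 8.55 m

Re = VD/ν = 0.380·0.03760/4.83×10^-4 = 29.6 → laminar (Re < 2300)
f = 64/Re = 2.163
h_f = f(L/D)V²/(2g) = 2.163·(20.2/0.03760)·0.380²/(2·9.81) = 8.554 m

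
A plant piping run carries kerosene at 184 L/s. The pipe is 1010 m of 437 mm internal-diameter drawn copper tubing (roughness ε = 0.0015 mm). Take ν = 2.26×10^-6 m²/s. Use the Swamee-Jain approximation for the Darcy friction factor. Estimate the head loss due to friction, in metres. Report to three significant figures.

h_f ≈ 2.67 m

V = 4Q/(πD²) = 4·0.184/(π·0.437²) = 1.227 m/s
Re = VD/ν = 1.227·0.437/2.26×10^-6 = 2.37×10^5 → turbulent
ε/D = 0.0015/437 = 3.43×10^-6
Swamee-Jain: f = 0.01506
h_f = f(L/D)V²/(2g) = 0.01506·(1010/0.437)·1.227²/(2·9.81) = 2.670 m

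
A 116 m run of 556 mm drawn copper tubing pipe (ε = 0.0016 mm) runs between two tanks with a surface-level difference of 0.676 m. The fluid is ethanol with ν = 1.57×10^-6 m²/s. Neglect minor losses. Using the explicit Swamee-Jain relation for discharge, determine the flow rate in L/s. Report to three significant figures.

Swamee-Jain (Type II): Q = -0.965·√(gD⁵h_f/L)·ln[ε/(3.7D) + √(3.17ν²L/(gD³h_f))]
√(gD⁵h_f/L) = √(9.81·0.556⁵·0.676/116) = 0.05511
ε/(3.7D) = 7.78×10^-7; √(3.17ν²L/(gD³h_f)) = 2.82×10^-5
Q = -0.965·0.05511·ln(2.898×10^-5) = 0.5557 m³/s
Check: V = 2.29 m/s, Re = 8.11×10^5, f = 0.01209, h_f = 0.674 m ≈ 0.676 m ✓

Q ≈ 556 L/s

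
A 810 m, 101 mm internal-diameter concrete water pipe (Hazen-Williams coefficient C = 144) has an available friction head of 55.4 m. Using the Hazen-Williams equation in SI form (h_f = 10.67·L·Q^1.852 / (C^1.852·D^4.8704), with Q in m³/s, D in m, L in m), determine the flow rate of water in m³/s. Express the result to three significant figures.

Q ≈ 0.0227 m³/s

Rearranging: Q = [h_f·C^1.852·D^4.8704 / (10.67·L)]^(1/1.852)
Q = [55.4·144^1.852·0.101^4.8704 / (10.67·810)]^0.540 = 0.02268 m³/s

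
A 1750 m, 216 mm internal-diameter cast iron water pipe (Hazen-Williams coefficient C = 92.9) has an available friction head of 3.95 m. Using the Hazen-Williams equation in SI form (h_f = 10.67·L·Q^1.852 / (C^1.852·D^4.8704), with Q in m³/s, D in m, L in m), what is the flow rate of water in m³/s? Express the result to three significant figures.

Q ≈ 0.0171 m³/s

Rearranging: Q = [h_f·C^1.852·D^4.8704 / (10.67·L)]^(1/1.852)
Q = [3.95·92.9^1.852·0.216^4.8704 / (10.67·1750)]^0.540 = 0.01712 m³/s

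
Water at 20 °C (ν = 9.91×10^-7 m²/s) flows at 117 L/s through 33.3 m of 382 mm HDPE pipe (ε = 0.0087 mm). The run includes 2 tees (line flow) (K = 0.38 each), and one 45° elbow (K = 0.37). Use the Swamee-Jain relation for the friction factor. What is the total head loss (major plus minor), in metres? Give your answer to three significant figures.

H_L ≈ 0.125 m

V = 4Q/(πD²) = 1.021 m/s; V²/2g = 0.05312 m
Re = 3.94×10^5, ε/D = 2.28×10^-5 → f = 0.01398 (Swamee-Jain)
Major: h_f = f(L/D)·V²/2g = 0.01398·87.17·0.05312 = 0.06473 m
Minor: ΣK = 1.13; h_m = ΣK·V²/2g = 0.06002 m
Total H_L = 0.06473 + 0.06002 = 0.1248 m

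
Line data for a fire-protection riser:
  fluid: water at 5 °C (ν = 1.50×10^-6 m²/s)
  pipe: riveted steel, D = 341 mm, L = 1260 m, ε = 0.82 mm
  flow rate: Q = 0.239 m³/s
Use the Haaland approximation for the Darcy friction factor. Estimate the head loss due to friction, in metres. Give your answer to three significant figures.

V = 4Q/(πD²) = 4·0.239/(π·0.341²) = 2.617 m/s
Re = VD/ν = 2.617·0.341/1.50×10^-6 = 5.95×10^5 → turbulent
ε/D = 0.82/341 = 0.00240
Haaland: f = 0.02490
h_f = f(L/D)V²/(2g) = 0.02490·(1260/0.341)·2.617²/(2·9.81) = 32.12 m

h_f ≈ 32.1 m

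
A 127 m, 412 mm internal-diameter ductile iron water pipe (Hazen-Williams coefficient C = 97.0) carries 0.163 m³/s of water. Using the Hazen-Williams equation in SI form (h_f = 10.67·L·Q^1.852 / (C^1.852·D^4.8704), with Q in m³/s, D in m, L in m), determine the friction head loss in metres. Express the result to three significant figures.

h_f = 10.67·127·0.163^1.852 / (97.0^1.852·0.412^4.8704) = 0.7397 m

h_f ≈ 0.740 m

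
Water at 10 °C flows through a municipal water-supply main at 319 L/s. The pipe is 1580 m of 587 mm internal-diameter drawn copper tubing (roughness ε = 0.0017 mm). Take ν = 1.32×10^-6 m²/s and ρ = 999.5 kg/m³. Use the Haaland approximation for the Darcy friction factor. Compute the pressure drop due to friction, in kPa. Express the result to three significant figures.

V = 4Q/(πD²) = 4·0.319/(π·0.587²) = 1.179 m/s
Re = VD/ν = 1.179·0.587/1.32×10^-6 = 5.24×10^5 → turbulent
ε/D = 0.0017/587 = 2.90×10^-6
Haaland: f = 0.01299
h_f = f(L/D)V²/(2g) = 0.01299·(1580/0.587)·1.179²/(2·9.81) = 2.475 m
Δp = ρg·h_f = 999.5·9.81·2.475 = 24.27 kPa

Δp ≈ 24.3 kPa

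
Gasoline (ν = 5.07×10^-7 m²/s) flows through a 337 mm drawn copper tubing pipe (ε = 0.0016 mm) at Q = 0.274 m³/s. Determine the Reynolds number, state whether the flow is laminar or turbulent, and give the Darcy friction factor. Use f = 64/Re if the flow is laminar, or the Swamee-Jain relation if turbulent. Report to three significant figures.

Re ≈ 2.04×10^6; turbulent; f ≈ 0.0105

V = 4Q/(πD²) = 3.072 m/s
Re = VD/ν = 3.072·0.337/5.07×10^-7 = 2.04×10^6
Re > 4000 → turbulent; ε/D = 4.75×10^-6
Swamee-Jain: f = 0.01051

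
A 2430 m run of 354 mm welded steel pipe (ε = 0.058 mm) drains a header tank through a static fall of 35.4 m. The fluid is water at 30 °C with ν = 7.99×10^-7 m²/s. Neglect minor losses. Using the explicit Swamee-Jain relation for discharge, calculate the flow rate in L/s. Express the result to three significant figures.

Q ≈ 263 L/s

Swamee-Jain (Type II): Q = -0.965·√(gD⁵h_f/L)·ln[ε/(3.7D) + √(3.17ν²L/(gD³h_f))]
√(gD⁵h_f/L) = √(9.81·0.354⁵·35.4/2430) = 0.02819
ε/(3.7D) = 4.43×10^-5; √(3.17ν²L/(gD³h_f)) = 1.79×10^-5
Q = -0.965·0.02819·ln(6.215×10^-5) = 0.2635 m³/s
Check: V = 2.68 m/s, Re = 1.19×10^6, f = 0.01421, h_f = 35.6 m ≈ 35.4 m ✓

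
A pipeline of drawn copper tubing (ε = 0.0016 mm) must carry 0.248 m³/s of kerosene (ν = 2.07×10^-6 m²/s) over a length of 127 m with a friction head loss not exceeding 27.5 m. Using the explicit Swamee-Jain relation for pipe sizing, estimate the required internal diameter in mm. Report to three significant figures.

Swamee-Jain (Type III): D = 0.66·[ε^1.25·(LQ²/(gh_f))^4.75 + ν·Q^9.4·(L/(gh_f))^5.2]^0.04
LQ²/(gh_f) = 0.02895; L/(gh_f) = 0.4708
Term 1 = ε^1.25·(…)^4.75 = 2.81×10^-15; Term 2 = ν·Q^9.4·(…)^5.2 = 8.36×10^-14
D = 0.66·(2.81×10^-15 + 8.36×10^-14)^0.04 = 0.1982 m = 198 mm
Check: V = 8.04 m/s, Re = 7.70×10^5, f = 0.01231, h_f = 26.0 m ≈ 27.5 m ✓

D ≈ 198 mm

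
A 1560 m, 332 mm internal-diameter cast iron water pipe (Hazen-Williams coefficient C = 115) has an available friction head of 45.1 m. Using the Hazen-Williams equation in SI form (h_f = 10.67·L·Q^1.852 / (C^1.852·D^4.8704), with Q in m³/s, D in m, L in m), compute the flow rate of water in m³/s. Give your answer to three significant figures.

Q ≈ 0.260 m³/s

Rearranging: Q = [h_f·C^1.852·D^4.8704 / (10.67·L)]^(1/1.852)
Q = [45.1·115^1.852·0.332^4.8704 / (10.67·1560)]^0.540 = 0.2602 m³/s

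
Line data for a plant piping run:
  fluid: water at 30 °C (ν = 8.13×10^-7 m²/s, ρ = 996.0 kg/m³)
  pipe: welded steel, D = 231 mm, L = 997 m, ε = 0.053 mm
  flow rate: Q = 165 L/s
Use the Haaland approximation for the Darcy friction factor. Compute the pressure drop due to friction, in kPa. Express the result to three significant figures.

V = 4Q/(πD²) = 4·0.165/(π·0.231²) = 3.937 m/s
Re = VD/ν = 3.937·0.231/8.13×10^-7 = 1.12×10^6 → turbulent
ε/D = 0.053/231 = 2.29×10^-4
Haaland: f = 0.01484
h_f = f(L/D)V²/(2g) = 0.01484·(997/0.231)·3.937²/(2·9.81) = 50.61 m
Δp = ρg·h_f = 996.0·9.81·50.61 = 494.5 kPa

Δp ≈ 494 kPa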